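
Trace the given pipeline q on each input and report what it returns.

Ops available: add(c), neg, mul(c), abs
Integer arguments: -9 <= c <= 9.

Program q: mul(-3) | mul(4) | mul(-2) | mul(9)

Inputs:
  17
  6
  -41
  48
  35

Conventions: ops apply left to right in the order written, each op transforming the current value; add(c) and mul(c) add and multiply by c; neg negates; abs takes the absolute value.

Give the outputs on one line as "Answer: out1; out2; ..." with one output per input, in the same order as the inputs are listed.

Execution, op by op:
  17 -> -51 -> -204 -> 408 -> 3672
  6 -> -18 -> -72 -> 144 -> 1296
  -41 -> 123 -> 492 -> -984 -> -8856
  48 -> -144 -> -576 -> 1152 -> 10368
  35 -> -105 -> -420 -> 840 -> 7560

3672; 1296; -8856; 10368; 7560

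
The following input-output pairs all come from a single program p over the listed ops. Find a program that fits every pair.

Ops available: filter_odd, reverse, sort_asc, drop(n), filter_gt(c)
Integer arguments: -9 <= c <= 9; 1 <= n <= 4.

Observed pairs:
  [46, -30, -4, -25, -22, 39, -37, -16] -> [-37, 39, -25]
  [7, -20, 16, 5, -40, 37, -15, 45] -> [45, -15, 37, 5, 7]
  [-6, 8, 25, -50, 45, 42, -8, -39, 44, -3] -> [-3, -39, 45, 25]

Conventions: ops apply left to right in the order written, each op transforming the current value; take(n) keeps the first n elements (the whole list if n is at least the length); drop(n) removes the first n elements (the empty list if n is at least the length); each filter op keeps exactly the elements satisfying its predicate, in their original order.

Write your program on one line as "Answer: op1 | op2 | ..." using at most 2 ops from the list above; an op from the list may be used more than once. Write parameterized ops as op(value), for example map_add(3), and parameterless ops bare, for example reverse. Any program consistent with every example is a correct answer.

reverse | filter_odd

Check, running the answer program on each example:
  [46, -30, -4, -25, -22, 39, -37, -16] -> [-16, -37, 39, -22, -25, -4, -30, 46] -> [-37, 39, -25]
  [7, -20, 16, 5, -40, 37, -15, 45] -> [45, -15, 37, -40, 5, 16, -20, 7] -> [45, -15, 37, 5, 7]
  [-6, 8, 25, -50, 45, 42, -8, -39, 44, -3] -> [-3, 44, -39, -8, 42, 45, -50, 25, 8, -6] -> [-3, -39, 45, 25]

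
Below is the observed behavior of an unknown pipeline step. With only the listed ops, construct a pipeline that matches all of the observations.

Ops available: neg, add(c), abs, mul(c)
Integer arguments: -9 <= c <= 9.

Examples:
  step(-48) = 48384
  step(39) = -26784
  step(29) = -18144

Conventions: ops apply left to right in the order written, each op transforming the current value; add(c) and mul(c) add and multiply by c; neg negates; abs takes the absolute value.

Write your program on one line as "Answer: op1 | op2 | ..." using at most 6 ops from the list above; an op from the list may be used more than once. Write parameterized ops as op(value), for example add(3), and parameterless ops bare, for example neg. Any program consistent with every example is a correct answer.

add(-8) | mul(-8) | neg | mul(2) | mul(6) | mul(-9)

Check, running the answer program on each example:
  -48 -> -56 -> 448 -> -448 -> -896 -> -5376 -> 48384
  39 -> 31 -> -248 -> 248 -> 496 -> 2976 -> -26784
  29 -> 21 -> -168 -> 168 -> 336 -> 2016 -> -18144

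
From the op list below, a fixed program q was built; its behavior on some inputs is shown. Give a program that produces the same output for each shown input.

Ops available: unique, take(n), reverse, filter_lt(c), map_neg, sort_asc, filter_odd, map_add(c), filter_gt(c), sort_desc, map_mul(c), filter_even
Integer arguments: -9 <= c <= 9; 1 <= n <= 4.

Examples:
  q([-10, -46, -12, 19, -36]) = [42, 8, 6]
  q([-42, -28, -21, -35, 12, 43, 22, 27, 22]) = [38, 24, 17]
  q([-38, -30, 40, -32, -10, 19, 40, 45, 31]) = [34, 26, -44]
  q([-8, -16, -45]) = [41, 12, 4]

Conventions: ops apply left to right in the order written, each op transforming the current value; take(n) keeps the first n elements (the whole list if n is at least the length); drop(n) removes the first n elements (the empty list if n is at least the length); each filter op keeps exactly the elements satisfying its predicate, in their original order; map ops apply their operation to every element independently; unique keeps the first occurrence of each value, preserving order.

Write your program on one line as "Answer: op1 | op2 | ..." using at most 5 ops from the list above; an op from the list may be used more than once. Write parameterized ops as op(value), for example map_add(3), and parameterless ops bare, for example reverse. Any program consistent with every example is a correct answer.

map_neg | take(3) | map_add(-4) | sort_desc

Check, running the answer program on each example:
  [-10, -46, -12, 19, -36] -> [10, 46, 12, -19, 36] -> [10, 46, 12] -> [6, 42, 8] -> [42, 8, 6]
  [-42, -28, -21, -35, 12, 43, 22, 27, 22] -> [42, 28, 21, 35, -12, -43, -22, -27, -22] -> [42, 28, 21] -> [38, 24, 17] -> [38, 24, 17]
  [-38, -30, 40, -32, -10, 19, 40, 45, 31] -> [38, 30, -40, 32, 10, -19, -40, -45, -31] -> [38, 30, -40] -> [34, 26, -44] -> [34, 26, -44]
  [-8, -16, -45] -> [8, 16, 45] -> [8, 16, 45] -> [4, 12, 41] -> [41, 12, 4]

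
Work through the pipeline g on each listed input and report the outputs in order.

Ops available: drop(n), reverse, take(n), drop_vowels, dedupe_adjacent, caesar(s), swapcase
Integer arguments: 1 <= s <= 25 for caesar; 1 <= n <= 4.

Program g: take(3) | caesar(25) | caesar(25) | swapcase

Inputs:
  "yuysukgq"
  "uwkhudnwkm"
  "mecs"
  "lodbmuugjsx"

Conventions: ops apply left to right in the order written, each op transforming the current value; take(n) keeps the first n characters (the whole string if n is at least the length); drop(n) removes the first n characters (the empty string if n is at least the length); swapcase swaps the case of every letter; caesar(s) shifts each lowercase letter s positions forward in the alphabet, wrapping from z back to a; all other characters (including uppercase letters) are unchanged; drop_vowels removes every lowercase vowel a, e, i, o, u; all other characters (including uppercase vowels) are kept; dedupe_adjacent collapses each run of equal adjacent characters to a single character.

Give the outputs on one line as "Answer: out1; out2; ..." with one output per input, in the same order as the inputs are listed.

Execution, op by op:
  "yuysukgq" -> "yuy" -> "xtx" -> "wsw" -> "WSW"
  "uwkhudnwkm" -> "uwk" -> "tvj" -> "sui" -> "SUI"
  "mecs" -> "mec" -> "ldb" -> "kca" -> "KCA"
  "lodbmuugjsx" -> "lod" -> "knc" -> "jmb" -> "JMB"

"WSW"; "SUI"; "KCA"; "JMB"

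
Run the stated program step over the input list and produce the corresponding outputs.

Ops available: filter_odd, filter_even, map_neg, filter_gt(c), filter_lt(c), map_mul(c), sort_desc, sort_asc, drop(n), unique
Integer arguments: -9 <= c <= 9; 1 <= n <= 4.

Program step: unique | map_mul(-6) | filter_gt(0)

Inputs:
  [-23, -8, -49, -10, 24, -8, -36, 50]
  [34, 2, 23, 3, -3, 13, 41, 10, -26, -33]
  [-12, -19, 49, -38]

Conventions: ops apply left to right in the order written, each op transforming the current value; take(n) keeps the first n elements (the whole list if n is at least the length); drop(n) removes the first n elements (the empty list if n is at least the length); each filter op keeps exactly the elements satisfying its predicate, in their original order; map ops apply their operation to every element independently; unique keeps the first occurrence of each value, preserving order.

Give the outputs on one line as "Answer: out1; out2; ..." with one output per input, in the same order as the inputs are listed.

Execution, op by op:
  [-23, -8, -49, -10, 24, -8, -36, 50] -> [-23, -8, -49, -10, 24, -36, 50] -> [138, 48, 294, 60, -144, 216, -300] -> [138, 48, 294, 60, 216]
  [34, 2, 23, 3, -3, 13, 41, 10, -26, -33] -> [34, 2, 23, 3, -3, 13, 41, 10, -26, -33] -> [-204, -12, -138, -18, 18, -78, -246, -60, 156, 198] -> [18, 156, 198]
  [-12, -19, 49, -38] -> [-12, -19, 49, -38] -> [72, 114, -294, 228] -> [72, 114, 228]

[138, 48, 294, 60, 216]; [18, 156, 198]; [72, 114, 228]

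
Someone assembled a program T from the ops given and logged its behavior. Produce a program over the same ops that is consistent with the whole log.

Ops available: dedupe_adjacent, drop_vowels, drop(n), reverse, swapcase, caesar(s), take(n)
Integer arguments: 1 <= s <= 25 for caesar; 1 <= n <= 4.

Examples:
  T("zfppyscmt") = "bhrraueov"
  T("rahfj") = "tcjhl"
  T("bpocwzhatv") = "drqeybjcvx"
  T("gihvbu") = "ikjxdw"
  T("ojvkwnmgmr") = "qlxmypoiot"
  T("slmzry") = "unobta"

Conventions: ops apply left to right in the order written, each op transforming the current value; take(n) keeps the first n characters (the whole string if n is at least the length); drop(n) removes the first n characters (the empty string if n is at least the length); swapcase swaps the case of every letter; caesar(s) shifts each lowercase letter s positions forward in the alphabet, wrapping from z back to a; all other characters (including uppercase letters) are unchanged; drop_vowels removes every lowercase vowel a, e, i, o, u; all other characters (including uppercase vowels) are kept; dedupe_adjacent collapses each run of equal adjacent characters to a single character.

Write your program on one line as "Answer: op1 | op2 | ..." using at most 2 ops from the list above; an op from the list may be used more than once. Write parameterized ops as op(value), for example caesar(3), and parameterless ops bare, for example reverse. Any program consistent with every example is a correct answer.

caesar(12) | caesar(16)

Check, running the answer program on each example:
  "zfppyscmt" -> "lrbbkeoyf" -> "bhrraueov"
  "rahfj" -> "dmtrv" -> "tcjhl"
  "bpocwzhatv" -> "nbaoiltmfh" -> "drqeybjcvx"
  "gihvbu" -> "suthng" -> "ikjxdw"
  "ojvkwnmgmr" -> "avhwizysyd" -> "qlxmypoiot"
  "slmzry" -> "exyldk" -> "unobta"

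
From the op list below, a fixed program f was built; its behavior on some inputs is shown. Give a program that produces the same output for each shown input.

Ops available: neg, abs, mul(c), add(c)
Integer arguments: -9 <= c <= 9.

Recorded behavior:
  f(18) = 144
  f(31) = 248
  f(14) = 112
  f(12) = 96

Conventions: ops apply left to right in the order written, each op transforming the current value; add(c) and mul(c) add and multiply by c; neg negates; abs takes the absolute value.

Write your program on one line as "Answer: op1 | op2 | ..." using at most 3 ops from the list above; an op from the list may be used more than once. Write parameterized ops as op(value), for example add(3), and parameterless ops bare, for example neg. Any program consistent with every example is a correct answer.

mul(-8) | neg

Check, running the answer program on each example:
  18 -> -144 -> 144
  31 -> -248 -> 248
  14 -> -112 -> 112
  12 -> -96 -> 96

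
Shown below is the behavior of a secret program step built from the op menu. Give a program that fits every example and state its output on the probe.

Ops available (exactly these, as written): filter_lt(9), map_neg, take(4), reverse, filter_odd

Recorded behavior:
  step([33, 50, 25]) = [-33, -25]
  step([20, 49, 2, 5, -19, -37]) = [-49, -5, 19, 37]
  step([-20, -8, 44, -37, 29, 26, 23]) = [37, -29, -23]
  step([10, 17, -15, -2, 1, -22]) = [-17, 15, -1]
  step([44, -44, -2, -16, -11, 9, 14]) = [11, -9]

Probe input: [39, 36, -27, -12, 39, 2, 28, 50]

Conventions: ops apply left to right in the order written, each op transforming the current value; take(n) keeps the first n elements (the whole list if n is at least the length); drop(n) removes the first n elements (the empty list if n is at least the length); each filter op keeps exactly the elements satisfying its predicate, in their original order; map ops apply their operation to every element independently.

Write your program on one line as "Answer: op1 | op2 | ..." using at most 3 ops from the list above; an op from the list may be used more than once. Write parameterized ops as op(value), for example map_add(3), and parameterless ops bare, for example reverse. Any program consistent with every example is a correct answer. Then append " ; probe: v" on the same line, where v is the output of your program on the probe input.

map_neg | filter_odd ; probe: [-39, 27, -39]

Check, running the answer program on each example:
  [33, 50, 25] -> [-33, -50, -25] -> [-33, -25]
  [20, 49, 2, 5, -19, -37] -> [-20, -49, -2, -5, 19, 37] -> [-49, -5, 19, 37]
  [-20, -8, 44, -37, 29, 26, 23] -> [20, 8, -44, 37, -29, -26, -23] -> [37, -29, -23]
  [10, 17, -15, -2, 1, -22] -> [-10, -17, 15, 2, -1, 22] -> [-17, 15, -1]
  [44, -44, -2, -16, -11, 9, 14] -> [-44, 44, 2, 16, 11, -9, -14] -> [11, -9]
  probe: [39, 36, -27, -12, 39, 2, 28, 50] -> [-39, -36, 27, 12, -39, -2, -28, -50] -> [-39, 27, -39]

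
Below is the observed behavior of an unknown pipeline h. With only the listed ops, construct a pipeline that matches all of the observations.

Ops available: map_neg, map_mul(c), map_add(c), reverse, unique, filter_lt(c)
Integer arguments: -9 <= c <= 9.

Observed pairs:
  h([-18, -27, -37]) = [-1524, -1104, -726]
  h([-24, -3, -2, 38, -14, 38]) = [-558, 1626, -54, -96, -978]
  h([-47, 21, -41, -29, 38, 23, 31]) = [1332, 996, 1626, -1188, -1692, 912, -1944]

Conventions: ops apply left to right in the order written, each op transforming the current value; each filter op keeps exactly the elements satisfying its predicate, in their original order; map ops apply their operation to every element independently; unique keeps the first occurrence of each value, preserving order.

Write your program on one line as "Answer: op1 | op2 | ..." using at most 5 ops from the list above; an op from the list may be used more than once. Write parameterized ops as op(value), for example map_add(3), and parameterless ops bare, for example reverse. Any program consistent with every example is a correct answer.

unique | reverse | map_mul(-7) | map_add(-5) | map_mul(-6)

Check, running the answer program on each example:
  [-18, -27, -37] -> [-18, -27, -37] -> [-37, -27, -18] -> [259, 189, 126] -> [254, 184, 121] -> [-1524, -1104, -726]
  [-24, -3, -2, 38, -14, 38] -> [-24, -3, -2, 38, -14] -> [-14, 38, -2, -3, -24] -> [98, -266, 14, 21, 168] -> [93, -271, 9, 16, 163] -> [-558, 1626, -54, -96, -978]
  [-47, 21, -41, -29, 38, 23, 31] -> [-47, 21, -41, -29, 38, 23, 31] -> [31, 23, 38, -29, -41, 21, -47] -> [-217, -161, -266, 203, 287, -147, 329] -> [-222, -166, -271, 198, 282, -152, 324] -> [1332, 996, 1626, -1188, -1692, 912, -1944]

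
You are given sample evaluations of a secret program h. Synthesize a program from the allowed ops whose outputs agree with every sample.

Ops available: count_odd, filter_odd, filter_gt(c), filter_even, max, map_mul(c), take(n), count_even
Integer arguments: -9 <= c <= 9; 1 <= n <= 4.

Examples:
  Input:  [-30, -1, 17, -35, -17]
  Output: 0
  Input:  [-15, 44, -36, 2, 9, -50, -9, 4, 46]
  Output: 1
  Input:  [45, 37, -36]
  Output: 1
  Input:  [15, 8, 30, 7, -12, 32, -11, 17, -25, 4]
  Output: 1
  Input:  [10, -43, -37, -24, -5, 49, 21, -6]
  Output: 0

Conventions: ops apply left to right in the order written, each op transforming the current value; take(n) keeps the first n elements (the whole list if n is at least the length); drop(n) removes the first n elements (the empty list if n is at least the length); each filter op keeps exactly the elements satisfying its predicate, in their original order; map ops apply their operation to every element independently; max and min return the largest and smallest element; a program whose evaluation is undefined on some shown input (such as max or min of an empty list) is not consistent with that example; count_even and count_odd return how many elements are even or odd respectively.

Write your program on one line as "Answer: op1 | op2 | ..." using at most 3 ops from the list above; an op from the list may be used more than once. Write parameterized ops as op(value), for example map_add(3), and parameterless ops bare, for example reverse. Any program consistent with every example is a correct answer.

take(4) | take(1) | count_odd

Check, running the answer program on each example:
  [-30, -1, 17, -35, -17] -> [-30, -1, 17, -35] -> [-30] -> 0
  [-15, 44, -36, 2, 9, -50, -9, 4, 46] -> [-15, 44, -36, 2] -> [-15] -> 1
  [45, 37, -36] -> [45, 37, -36] -> [45] -> 1
  [15, 8, 30, 7, -12, 32, -11, 17, -25, 4] -> [15, 8, 30, 7] -> [15] -> 1
  [10, -43, -37, -24, -5, 49, 21, -6] -> [10, -43, -37, -24] -> [10] -> 0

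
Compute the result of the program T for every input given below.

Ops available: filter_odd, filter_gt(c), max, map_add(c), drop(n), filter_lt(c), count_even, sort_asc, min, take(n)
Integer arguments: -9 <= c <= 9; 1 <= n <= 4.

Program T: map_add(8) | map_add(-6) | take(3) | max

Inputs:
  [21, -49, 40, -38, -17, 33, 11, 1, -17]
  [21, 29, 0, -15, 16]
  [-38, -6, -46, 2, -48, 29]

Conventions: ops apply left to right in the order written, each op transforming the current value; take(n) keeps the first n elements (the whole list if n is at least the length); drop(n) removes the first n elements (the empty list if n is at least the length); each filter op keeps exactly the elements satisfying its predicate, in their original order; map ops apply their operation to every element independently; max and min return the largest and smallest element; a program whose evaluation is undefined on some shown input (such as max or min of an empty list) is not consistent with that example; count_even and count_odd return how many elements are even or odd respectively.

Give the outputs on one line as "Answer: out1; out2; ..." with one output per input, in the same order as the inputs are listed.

Execution, op by op:
  [21, -49, 40, -38, -17, 33, 11, 1, -17] -> [29, -41, 48, -30, -9, 41, 19, 9, -9] -> [23, -47, 42, -36, -15, 35, 13, 3, -15] -> [23, -47, 42] -> 42
  [21, 29, 0, -15, 16] -> [29, 37, 8, -7, 24] -> [23, 31, 2, -13, 18] -> [23, 31, 2] -> 31
  [-38, -6, -46, 2, -48, 29] -> [-30, 2, -38, 10, -40, 37] -> [-36, -4, -44, 4, -46, 31] -> [-36, -4, -44] -> -4

42; 31; -4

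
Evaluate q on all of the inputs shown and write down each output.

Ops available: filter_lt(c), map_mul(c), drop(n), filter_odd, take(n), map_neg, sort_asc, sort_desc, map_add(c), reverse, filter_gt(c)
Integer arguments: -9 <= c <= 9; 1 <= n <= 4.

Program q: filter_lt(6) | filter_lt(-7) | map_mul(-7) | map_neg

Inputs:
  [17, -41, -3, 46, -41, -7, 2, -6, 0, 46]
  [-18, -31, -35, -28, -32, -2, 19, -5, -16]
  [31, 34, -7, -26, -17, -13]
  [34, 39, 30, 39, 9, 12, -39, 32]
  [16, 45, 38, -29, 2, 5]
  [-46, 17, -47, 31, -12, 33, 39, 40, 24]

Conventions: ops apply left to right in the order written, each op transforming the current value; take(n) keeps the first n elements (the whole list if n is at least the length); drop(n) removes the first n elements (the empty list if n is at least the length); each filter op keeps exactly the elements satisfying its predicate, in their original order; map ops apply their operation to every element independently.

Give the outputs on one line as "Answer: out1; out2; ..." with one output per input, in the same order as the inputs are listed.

Execution, op by op:
  [17, -41, -3, 46, -41, -7, 2, -6, 0, 46] -> [-41, -3, -41, -7, 2, -6, 0] -> [-41, -41] -> [287, 287] -> [-287, -287]
  [-18, -31, -35, -28, -32, -2, 19, -5, -16] -> [-18, -31, -35, -28, -32, -2, -5, -16] -> [-18, -31, -35, -28, -32, -16] -> [126, 217, 245, 196, 224, 112] -> [-126, -217, -245, -196, -224, -112]
  [31, 34, -7, -26, -17, -13] -> [-7, -26, -17, -13] -> [-26, -17, -13] -> [182, 119, 91] -> [-182, -119, -91]
  [34, 39, 30, 39, 9, 12, -39, 32] -> [-39] -> [-39] -> [273] -> [-273]
  [16, 45, 38, -29, 2, 5] -> [-29, 2, 5] -> [-29] -> [203] -> [-203]
  [-46, 17, -47, 31, -12, 33, 39, 40, 24] -> [-46, -47, -12] -> [-46, -47, -12] -> [322, 329, 84] -> [-322, -329, -84]

[-287, -287]; [-126, -217, -245, -196, -224, -112]; [-182, -119, -91]; [-273]; [-203]; [-322, -329, -84]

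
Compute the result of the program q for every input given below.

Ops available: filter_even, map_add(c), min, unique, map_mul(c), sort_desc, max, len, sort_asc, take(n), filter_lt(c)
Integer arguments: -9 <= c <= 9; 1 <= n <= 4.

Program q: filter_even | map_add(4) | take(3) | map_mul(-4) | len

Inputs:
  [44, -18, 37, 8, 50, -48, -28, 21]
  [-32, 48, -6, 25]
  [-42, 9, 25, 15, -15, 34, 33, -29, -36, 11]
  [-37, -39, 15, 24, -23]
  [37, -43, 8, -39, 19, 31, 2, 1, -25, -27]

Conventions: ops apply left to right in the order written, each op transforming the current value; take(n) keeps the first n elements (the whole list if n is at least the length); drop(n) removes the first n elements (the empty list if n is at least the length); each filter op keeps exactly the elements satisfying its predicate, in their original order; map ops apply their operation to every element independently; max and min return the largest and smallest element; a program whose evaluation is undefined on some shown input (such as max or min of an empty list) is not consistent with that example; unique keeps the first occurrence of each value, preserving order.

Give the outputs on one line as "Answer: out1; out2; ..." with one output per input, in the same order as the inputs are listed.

3; 3; 3; 1; 2

Execution, op by op:
  [44, -18, 37, 8, 50, -48, -28, 21] -> [44, -18, 8, 50, -48, -28] -> [48, -14, 12, 54, -44, -24] -> [48, -14, 12] -> [-192, 56, -48] -> 3
  [-32, 48, -6, 25] -> [-32, 48, -6] -> [-28, 52, -2] -> [-28, 52, -2] -> [112, -208, 8] -> 3
  [-42, 9, 25, 15, -15, 34, 33, -29, -36, 11] -> [-42, 34, -36] -> [-38, 38, -32] -> [-38, 38, -32] -> [152, -152, 128] -> 3
  [-37, -39, 15, 24, -23] -> [24] -> [28] -> [28] -> [-112] -> 1
  [37, -43, 8, -39, 19, 31, 2, 1, -25, -27] -> [8, 2] -> [12, 6] -> [12, 6] -> [-48, -24] -> 2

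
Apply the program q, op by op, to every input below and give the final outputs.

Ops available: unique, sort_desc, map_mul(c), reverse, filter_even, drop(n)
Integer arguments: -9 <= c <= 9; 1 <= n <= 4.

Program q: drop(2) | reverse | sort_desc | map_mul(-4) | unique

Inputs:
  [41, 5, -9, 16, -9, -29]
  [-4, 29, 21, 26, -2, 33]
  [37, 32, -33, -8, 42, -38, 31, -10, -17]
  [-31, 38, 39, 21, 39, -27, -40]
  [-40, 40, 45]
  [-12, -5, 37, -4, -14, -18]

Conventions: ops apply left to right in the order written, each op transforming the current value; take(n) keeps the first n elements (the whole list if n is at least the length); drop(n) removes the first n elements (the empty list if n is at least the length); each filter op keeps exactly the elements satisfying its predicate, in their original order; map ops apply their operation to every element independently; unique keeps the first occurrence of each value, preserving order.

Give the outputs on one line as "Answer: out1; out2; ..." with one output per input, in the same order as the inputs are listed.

Execution, op by op:
  [41, 5, -9, 16, -9, -29] -> [-9, 16, -9, -29] -> [-29, -9, 16, -9] -> [16, -9, -9, -29] -> [-64, 36, 36, 116] -> [-64, 36, 116]
  [-4, 29, 21, 26, -2, 33] -> [21, 26, -2, 33] -> [33, -2, 26, 21] -> [33, 26, 21, -2] -> [-132, -104, -84, 8] -> [-132, -104, -84, 8]
  [37, 32, -33, -8, 42, -38, 31, -10, -17] -> [-33, -8, 42, -38, 31, -10, -17] -> [-17, -10, 31, -38, 42, -8, -33] -> [42, 31, -8, -10, -17, -33, -38] -> [-168, -124, 32, 40, 68, 132, 152] -> [-168, -124, 32, 40, 68, 132, 152]
  [-31, 38, 39, 21, 39, -27, -40] -> [39, 21, 39, -27, -40] -> [-40, -27, 39, 21, 39] -> [39, 39, 21, -27, -40] -> [-156, -156, -84, 108, 160] -> [-156, -84, 108, 160]
  [-40, 40, 45] -> [45] -> [45] -> [45] -> [-180] -> [-180]
  [-12, -5, 37, -4, -14, -18] -> [37, -4, -14, -18] -> [-18, -14, -4, 37] -> [37, -4, -14, -18] -> [-148, 16, 56, 72] -> [-148, 16, 56, 72]

[-64, 36, 116]; [-132, -104, -84, 8]; [-168, -124, 32, 40, 68, 132, 152]; [-156, -84, 108, 160]; [-180]; [-148, 16, 56, 72]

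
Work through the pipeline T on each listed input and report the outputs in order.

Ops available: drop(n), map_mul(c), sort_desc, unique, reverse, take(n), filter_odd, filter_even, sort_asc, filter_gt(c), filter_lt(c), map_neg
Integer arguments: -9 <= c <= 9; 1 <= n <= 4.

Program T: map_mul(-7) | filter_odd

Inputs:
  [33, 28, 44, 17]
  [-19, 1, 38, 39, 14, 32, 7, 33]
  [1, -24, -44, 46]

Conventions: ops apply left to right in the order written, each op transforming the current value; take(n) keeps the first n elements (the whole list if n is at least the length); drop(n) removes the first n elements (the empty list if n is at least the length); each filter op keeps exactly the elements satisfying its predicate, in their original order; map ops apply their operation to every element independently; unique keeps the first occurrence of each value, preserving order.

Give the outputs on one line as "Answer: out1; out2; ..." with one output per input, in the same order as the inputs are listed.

Execution, op by op:
  [33, 28, 44, 17] -> [-231, -196, -308, -119] -> [-231, -119]
  [-19, 1, 38, 39, 14, 32, 7, 33] -> [133, -7, -266, -273, -98, -224, -49, -231] -> [133, -7, -273, -49, -231]
  [1, -24, -44, 46] -> [-7, 168, 308, -322] -> [-7]

[-231, -119]; [133, -7, -273, -49, -231]; [-7]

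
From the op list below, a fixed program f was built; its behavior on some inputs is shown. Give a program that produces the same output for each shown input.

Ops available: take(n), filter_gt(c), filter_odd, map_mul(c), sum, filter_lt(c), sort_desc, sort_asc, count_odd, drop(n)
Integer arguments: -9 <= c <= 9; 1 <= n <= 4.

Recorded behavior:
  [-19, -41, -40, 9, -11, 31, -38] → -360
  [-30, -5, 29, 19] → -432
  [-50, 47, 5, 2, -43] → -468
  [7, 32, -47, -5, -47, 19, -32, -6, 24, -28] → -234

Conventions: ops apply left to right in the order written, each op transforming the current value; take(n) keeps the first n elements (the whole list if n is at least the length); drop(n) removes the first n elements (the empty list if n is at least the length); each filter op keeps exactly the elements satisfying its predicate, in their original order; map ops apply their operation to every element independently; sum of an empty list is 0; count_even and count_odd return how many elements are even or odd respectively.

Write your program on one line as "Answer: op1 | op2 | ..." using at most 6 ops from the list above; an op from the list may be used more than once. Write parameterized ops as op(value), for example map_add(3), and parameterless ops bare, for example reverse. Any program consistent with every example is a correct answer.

map_mul(-9) | sort_desc | filter_lt(-9) | sort_asc | filter_odd | sum

Check, running the answer program on each example:
  [-19, -41, -40, 9, -11, 31, -38] -> [171, 369, 360, -81, 99, -279, 342] -> [369, 360, 342, 171, 99, -81, -279] -> [-81, -279] -> [-279, -81] -> [-279, -81] -> -360
  [-30, -5, 29, 19] -> [270, 45, -261, -171] -> [270, 45, -171, -261] -> [-171, -261] -> [-261, -171] -> [-261, -171] -> -432
  [-50, 47, 5, 2, -43] -> [450, -423, -45, -18, 387] -> [450, 387, -18, -45, -423] -> [-18, -45, -423] -> [-423, -45, -18] -> [-423, -45] -> -468
  [7, 32, -47, -5, -47, 19, -32, -6, 24, -28] -> [-63, -288, 423, 45, 423, -171, 288, 54, -216, 252] -> [423, 423, 288, 252, 54, 45, -63, -171, -216, -288] -> [-63, -171, -216, -288] -> [-288, -216, -171, -63] -> [-171, -63] -> -234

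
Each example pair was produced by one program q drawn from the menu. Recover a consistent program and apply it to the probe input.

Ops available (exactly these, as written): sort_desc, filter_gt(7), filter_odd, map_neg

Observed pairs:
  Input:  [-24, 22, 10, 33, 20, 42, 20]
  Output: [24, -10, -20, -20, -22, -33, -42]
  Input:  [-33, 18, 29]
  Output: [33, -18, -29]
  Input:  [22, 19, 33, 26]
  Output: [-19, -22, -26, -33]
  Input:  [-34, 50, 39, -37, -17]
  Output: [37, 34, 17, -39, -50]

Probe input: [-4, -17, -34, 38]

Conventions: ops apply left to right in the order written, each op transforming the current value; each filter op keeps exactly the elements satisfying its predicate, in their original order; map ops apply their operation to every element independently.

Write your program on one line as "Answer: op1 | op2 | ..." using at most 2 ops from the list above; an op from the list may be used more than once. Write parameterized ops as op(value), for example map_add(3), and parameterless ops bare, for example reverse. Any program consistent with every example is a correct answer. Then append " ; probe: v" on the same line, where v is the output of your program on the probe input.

map_neg | sort_desc ; probe: [34, 17, 4, -38]

Check, running the answer program on each example:
  [-24, 22, 10, 33, 20, 42, 20] -> [24, -22, -10, -33, -20, -42, -20] -> [24, -10, -20, -20, -22, -33, -42]
  [-33, 18, 29] -> [33, -18, -29] -> [33, -18, -29]
  [22, 19, 33, 26] -> [-22, -19, -33, -26] -> [-19, -22, -26, -33]
  [-34, 50, 39, -37, -17] -> [34, -50, -39, 37, 17] -> [37, 34, 17, -39, -50]
  probe: [-4, -17, -34, 38] -> [4, 17, 34, -38] -> [34, 17, 4, -38]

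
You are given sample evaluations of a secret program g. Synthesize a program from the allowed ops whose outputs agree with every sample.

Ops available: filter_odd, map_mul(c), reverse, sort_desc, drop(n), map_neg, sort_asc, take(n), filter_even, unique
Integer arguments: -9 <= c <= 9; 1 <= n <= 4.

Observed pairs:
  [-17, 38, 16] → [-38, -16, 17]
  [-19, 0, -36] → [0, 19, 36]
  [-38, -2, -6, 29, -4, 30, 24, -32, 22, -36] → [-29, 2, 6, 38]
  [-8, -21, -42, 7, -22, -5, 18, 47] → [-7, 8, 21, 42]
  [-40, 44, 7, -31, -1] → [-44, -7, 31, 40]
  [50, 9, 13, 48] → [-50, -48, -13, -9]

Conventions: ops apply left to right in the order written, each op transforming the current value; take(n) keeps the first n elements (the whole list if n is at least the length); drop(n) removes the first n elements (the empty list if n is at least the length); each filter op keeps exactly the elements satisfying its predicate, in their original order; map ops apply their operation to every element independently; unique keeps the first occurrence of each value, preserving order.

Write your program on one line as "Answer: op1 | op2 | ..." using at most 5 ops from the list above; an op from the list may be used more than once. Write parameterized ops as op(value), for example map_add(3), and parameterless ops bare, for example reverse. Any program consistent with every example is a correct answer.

take(4) | sort_asc | map_neg | sort_asc

Check, running the answer program on each example:
  [-17, 38, 16] -> [-17, 38, 16] -> [-17, 16, 38] -> [17, -16, -38] -> [-38, -16, 17]
  [-19, 0, -36] -> [-19, 0, -36] -> [-36, -19, 0] -> [36, 19, 0] -> [0, 19, 36]
  [-38, -2, -6, 29, -4, 30, 24, -32, 22, -36] -> [-38, -2, -6, 29] -> [-38, -6, -2, 29] -> [38, 6, 2, -29] -> [-29, 2, 6, 38]
  [-8, -21, -42, 7, -22, -5, 18, 47] -> [-8, -21, -42, 7] -> [-42, -21, -8, 7] -> [42, 21, 8, -7] -> [-7, 8, 21, 42]
  [-40, 44, 7, -31, -1] -> [-40, 44, 7, -31] -> [-40, -31, 7, 44] -> [40, 31, -7, -44] -> [-44, -7, 31, 40]
  [50, 9, 13, 48] -> [50, 9, 13, 48] -> [9, 13, 48, 50] -> [-9, -13, -48, -50] -> [-50, -48, -13, -9]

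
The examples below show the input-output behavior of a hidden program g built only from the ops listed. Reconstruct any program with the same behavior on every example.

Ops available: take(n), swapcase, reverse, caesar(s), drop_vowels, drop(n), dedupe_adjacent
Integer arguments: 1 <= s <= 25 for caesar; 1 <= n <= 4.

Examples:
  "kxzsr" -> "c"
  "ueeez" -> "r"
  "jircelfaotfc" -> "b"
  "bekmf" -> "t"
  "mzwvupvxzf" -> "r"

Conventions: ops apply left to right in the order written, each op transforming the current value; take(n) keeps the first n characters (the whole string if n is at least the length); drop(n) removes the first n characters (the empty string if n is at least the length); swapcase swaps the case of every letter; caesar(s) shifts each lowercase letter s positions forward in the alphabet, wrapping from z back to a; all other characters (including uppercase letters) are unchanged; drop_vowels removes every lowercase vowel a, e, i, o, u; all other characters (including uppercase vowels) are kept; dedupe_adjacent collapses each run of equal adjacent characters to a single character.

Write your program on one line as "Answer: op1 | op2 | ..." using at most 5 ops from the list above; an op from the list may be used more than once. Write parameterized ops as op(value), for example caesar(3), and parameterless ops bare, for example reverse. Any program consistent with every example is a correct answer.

dedupe_adjacent | drop_vowels | caesar(18) | drop_vowels | take(1)

Check, running the answer program on each example:
  "kxzsr" -> "kxzsr" -> "kxzsr" -> "cprkj" -> "cprkj" -> "c"
  "ueeez" -> "uez" -> "z" -> "r" -> "r" -> "r"
  "jircelfaotfc" -> "jircelfaotfc" -> "jrclftfc" -> "bjudxlxu" -> "bjdxlx" -> "b"
  "bekmf" -> "bekmf" -> "bkmf" -> "tcex" -> "tcx" -> "t"
  "mzwvupvxzf" -> "mzwvupvxzf" -> "mzwvpvxzf" -> "eronhnprx" -> "rnhnprx" -> "r"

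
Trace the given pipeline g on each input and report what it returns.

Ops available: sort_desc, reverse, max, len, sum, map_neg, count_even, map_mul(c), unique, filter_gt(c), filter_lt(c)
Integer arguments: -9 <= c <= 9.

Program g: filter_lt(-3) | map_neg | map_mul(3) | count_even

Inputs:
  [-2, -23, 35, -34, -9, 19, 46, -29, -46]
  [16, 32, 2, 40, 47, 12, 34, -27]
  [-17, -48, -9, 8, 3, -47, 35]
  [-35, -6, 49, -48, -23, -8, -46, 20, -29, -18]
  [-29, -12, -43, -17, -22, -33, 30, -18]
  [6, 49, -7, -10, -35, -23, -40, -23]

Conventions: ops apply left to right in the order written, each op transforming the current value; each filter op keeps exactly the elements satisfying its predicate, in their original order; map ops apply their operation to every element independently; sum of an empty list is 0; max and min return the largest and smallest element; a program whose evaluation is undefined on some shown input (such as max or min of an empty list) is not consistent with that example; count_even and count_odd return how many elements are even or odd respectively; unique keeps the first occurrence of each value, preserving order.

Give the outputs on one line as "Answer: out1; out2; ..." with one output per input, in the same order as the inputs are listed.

Execution, op by op:
  [-2, -23, 35, -34, -9, 19, 46, -29, -46] -> [-23, -34, -9, -29, -46] -> [23, 34, 9, 29, 46] -> [69, 102, 27, 87, 138] -> 2
  [16, 32, 2, 40, 47, 12, 34, -27] -> [-27] -> [27] -> [81] -> 0
  [-17, -48, -9, 8, 3, -47, 35] -> [-17, -48, -9, -47] -> [17, 48, 9, 47] -> [51, 144, 27, 141] -> 1
  [-35, -6, 49, -48, -23, -8, -46, 20, -29, -18] -> [-35, -6, -48, -23, -8, -46, -29, -18] -> [35, 6, 48, 23, 8, 46, 29, 18] -> [105, 18, 144, 69, 24, 138, 87, 54] -> 5
  [-29, -12, -43, -17, -22, -33, 30, -18] -> [-29, -12, -43, -17, -22, -33, -18] -> [29, 12, 43, 17, 22, 33, 18] -> [87, 36, 129, 51, 66, 99, 54] -> 3
  [6, 49, -7, -10, -35, -23, -40, -23] -> [-7, -10, -35, -23, -40, -23] -> [7, 10, 35, 23, 40, 23] -> [21, 30, 105, 69, 120, 69] -> 2

2; 0; 1; 5; 3; 2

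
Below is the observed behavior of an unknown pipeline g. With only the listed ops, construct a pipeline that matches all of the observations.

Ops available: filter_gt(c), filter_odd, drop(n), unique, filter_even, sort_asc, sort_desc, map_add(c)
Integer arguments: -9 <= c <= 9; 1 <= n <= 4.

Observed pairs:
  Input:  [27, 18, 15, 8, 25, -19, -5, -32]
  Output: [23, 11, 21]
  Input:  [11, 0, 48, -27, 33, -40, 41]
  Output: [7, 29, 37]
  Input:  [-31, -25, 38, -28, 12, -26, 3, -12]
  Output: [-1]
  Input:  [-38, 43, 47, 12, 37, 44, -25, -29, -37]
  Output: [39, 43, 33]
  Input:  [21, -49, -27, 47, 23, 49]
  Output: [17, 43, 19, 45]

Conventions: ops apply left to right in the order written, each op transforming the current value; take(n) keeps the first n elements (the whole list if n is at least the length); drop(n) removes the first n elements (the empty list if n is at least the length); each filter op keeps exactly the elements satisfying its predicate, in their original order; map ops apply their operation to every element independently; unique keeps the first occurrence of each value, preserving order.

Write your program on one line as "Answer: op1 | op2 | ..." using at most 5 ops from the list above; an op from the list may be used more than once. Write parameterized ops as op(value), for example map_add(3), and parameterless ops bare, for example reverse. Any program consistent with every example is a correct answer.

map_add(3) | filter_gt(-1) | map_add(-7) | filter_odd

Check, running the answer program on each example:
  [27, 18, 15, 8, 25, -19, -5, -32] -> [30, 21, 18, 11, 28, -16, -2, -29] -> [30, 21, 18, 11, 28] -> [23, 14, 11, 4, 21] -> [23, 11, 21]
  [11, 0, 48, -27, 33, -40, 41] -> [14, 3, 51, -24, 36, -37, 44] -> [14, 3, 51, 36, 44] -> [7, -4, 44, 29, 37] -> [7, 29, 37]
  [-31, -25, 38, -28, 12, -26, 3, -12] -> [-28, -22, 41, -25, 15, -23, 6, -9] -> [41, 15, 6] -> [34, 8, -1] -> [-1]
  [-38, 43, 47, 12, 37, 44, -25, -29, -37] -> [-35, 46, 50, 15, 40, 47, -22, -26, -34] -> [46, 50, 15, 40, 47] -> [39, 43, 8, 33, 40] -> [39, 43, 33]
  [21, -49, -27, 47, 23, 49] -> [24, -46, -24, 50, 26, 52] -> [24, 50, 26, 52] -> [17, 43, 19, 45] -> [17, 43, 19, 45]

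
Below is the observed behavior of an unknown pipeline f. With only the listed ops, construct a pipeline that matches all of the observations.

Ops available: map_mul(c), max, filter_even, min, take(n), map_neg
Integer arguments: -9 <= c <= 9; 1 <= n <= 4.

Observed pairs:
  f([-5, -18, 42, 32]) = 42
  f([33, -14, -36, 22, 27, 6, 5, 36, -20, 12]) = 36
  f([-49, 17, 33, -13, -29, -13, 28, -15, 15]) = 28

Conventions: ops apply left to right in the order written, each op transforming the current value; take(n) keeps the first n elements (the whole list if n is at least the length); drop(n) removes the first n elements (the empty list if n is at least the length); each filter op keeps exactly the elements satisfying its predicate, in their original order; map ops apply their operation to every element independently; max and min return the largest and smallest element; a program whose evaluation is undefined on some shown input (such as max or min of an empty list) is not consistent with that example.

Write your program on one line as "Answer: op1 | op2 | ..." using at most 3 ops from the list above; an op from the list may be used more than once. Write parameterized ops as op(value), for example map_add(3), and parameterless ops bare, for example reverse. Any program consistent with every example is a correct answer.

filter_even | max

Check, running the answer program on each example:
  [-5, -18, 42, 32] -> [-18, 42, 32] -> 42
  [33, -14, -36, 22, 27, 6, 5, 36, -20, 12] -> [-14, -36, 22, 6, 36, -20, 12] -> 36
  [-49, 17, 33, -13, -29, -13, 28, -15, 15] -> [28] -> 28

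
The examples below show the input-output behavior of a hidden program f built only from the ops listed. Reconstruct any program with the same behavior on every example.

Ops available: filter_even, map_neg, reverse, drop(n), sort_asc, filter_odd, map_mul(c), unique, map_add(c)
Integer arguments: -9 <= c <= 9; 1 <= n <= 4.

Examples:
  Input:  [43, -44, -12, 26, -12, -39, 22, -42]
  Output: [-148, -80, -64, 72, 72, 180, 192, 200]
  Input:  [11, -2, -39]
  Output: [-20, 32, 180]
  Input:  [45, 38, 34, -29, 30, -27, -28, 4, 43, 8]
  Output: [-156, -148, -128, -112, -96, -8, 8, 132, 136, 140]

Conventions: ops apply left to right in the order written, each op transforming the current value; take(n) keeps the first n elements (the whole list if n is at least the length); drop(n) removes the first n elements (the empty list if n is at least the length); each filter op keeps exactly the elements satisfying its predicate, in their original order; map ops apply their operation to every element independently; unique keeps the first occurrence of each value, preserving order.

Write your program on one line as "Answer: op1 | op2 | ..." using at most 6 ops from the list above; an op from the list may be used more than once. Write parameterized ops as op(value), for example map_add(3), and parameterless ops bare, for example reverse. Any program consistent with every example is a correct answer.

reverse | map_add(-6) | map_neg | sort_asc | map_mul(4)

Check, running the answer program on each example:
  [43, -44, -12, 26, -12, -39, 22, -42] -> [-42, 22, -39, -12, 26, -12, -44, 43] -> [-48, 16, -45, -18, 20, -18, -50, 37] -> [48, -16, 45, 18, -20, 18, 50, -37] -> [-37, -20, -16, 18, 18, 45, 48, 50] -> [-148, -80, -64, 72, 72, 180, 192, 200]
  [11, -2, -39] -> [-39, -2, 11] -> [-45, -8, 5] -> [45, 8, -5] -> [-5, 8, 45] -> [-20, 32, 180]
  [45, 38, 34, -29, 30, -27, -28, 4, 43, 8] -> [8, 43, 4, -28, -27, 30, -29, 34, 38, 45] -> [2, 37, -2, -34, -33, 24, -35, 28, 32, 39] -> [-2, -37, 2, 34, 33, -24, 35, -28, -32, -39] -> [-39, -37, -32, -28, -24, -2, 2, 33, 34, 35] -> [-156, -148, -128, -112, -96, -8, 8, 132, 136, 140]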